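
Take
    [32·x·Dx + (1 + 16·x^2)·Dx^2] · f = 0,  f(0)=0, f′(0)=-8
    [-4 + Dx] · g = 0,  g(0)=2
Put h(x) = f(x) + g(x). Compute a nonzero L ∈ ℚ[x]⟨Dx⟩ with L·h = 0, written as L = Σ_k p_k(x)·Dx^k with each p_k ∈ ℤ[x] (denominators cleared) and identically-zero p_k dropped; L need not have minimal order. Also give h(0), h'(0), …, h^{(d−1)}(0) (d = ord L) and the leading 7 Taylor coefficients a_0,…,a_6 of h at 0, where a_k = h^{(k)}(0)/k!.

f: a_k = 0, -8, 0, 128/3, 0, -2048/5, 0, …
g: a_k = 2, 8, 16, 64/3, 64/3, 256/15, 512/45, …
h₀=f+g: left-lcm gives L₀, ord ≤ 3.
L = (32 - 256·x - 512·x^2)·Dx + (-12 + 48·x + 64·x^2 - 256·x^3)·Dx^2 + (1 + 4·x + 16·x^2 + 64·x^3)·Dx^3  (order 3).
h: a_k = 2, 0, 16, 64, 64/3, -5888/15, 512/45, …
ICs: h(0) = 2, h′(0) = 0, h′′(0) = 32.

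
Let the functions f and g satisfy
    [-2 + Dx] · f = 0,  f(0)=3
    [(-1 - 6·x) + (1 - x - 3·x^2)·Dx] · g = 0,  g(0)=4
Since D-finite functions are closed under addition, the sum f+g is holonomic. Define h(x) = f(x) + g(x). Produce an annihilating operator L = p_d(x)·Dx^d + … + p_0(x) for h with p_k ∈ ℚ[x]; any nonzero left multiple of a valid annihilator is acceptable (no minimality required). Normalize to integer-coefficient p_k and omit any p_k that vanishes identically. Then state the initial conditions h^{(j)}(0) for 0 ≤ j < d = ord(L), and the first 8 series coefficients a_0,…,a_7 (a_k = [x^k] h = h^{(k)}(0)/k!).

f: a_k = 3, 6, 6, 4, 2, 4/5, 4/15, 8/105, …
g: a_k = 4, 4, 16, 28, 76, 160, 388, 868, …
L₀ := lclm(L_f,L_g); ord L₀ ≤ 1+1.
L = (12 + 16·x + 144·x^2 + 72·x^3) + (-4 - 26·x - 74·x^2 + 24·x^3 + 36·x^4)·Dx + (-1 + 9·x + x^2 - 30·x^3 - 18·x^4)·Dx^2  (order 2).
h: a_k = 7, 10, 22, 32, 78, 804/5, 5824/15, 91148/105, …
ICs: h(0) = 7, h′(0) = 10.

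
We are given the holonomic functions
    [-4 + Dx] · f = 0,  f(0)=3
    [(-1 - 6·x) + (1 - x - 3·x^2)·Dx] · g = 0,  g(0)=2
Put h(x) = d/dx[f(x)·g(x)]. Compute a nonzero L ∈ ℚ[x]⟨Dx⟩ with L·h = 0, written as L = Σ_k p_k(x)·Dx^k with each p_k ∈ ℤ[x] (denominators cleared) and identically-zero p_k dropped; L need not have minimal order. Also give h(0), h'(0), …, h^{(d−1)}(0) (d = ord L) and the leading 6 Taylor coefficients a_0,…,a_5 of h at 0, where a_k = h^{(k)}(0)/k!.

f: a_k = 3, 12, 24, 32, 32, 128/5, …
g: a_k = 2, 2, 8, 14, 38, 80, …
Sym-product of L_f,L_g gives L₀ (≤ ord 1).
Derive L from L₀ (diff closure).
L = (32 + 26·x - 98·x^2 - 48·x^3 + 144·x^4) + (-5 + 3·x + 29·x^2 - 6·x^3 - 36·x^4)·Dx  (order 1).
h: a_k = 30, 192, 750, 2408, 7016, 19460, …
ICs: h(0) = 30.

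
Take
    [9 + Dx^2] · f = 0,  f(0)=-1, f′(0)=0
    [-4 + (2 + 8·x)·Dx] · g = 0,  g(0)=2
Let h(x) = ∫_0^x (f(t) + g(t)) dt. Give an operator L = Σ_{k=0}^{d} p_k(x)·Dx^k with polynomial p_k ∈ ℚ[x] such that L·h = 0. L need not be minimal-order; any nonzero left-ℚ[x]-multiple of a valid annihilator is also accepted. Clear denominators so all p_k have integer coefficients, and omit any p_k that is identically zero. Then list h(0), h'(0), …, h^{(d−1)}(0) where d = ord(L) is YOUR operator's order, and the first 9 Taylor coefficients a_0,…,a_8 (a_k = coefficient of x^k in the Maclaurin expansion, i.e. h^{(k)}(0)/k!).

L = (-378 - 1296·x - 2592·x^2)·Dx + (45 + 828·x + 3888·x^2 + 5184·x^3)·Dx^2 + (-42 - 144·x - 288·x^2)·Dx^3 + (5 + 92·x + 432·x^2 + 576·x^3)·Dx^4  (order 4).
h: a_k = 0, 1, 2, 1/6, 2, -187/40, 28/3, -13359/560, 66, …
ICs: h(0) = 0, h′(0) = 1, h′′(0) = 4, h′′′(0) = 1.

f: a_k = -1, 0, 9/2, 0, -27/8, 0, 81/80, 0, -729/4480, …
g: a_k = 2, 4, -4, 8, -20, 56, -168, 528, -1716, …
L₀ := lclm(L_f,L_g); ord L₀ ≤ 2+1.
Integrate: L := L₀·Dx.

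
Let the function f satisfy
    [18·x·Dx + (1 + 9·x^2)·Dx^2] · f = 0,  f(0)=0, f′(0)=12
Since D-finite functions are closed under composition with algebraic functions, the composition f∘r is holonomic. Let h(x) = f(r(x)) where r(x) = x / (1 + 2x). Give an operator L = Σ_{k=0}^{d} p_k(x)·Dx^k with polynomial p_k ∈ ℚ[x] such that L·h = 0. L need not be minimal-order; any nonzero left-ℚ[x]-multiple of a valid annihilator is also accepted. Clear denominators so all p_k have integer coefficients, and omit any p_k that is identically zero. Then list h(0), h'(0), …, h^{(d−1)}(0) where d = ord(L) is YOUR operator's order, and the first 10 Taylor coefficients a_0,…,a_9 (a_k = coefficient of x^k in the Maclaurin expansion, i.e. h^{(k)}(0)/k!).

L = (4 + 26·x)·Dx + (1 + 4·x + 13·x^2)·Dx^2  (order 2).
h: a_k = 0, 12, -24, 12, 120, -2388/5, 552, 17796/7, -14280, 25068, …
ICs: h(0) = 0, h′(0) = 12.

f: a_k = 0, 12, 0, -36, 0, 972/5, 0, -8748/7, 0, 8748, …
L₀ from L_f via x↦r, Dx↦r'^{-1}Dx.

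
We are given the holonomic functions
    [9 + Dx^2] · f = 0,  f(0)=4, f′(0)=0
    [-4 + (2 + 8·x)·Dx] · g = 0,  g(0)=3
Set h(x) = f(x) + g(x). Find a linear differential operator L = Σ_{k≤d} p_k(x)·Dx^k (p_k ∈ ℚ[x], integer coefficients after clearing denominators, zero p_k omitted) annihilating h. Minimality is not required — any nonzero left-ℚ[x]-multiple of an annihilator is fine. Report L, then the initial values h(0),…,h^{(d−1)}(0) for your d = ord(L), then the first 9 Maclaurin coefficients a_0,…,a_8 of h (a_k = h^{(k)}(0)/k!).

L = (-378 - 1296·x - 2592·x^2) + (45 + 828·x + 3888·x^2 + 5184·x^3)·Dx + (-42 - 144·x - 288·x^2)·Dx^2 + (5 + 92·x + 432·x^2 + 576·x^3)·Dx^3  (order 3).
h: a_k = 7, 6, -24, 12, -33/2, 84, -5121/20, 792, -2882151/1120, …
ICs: h(0) = 7, h′(0) = 6, h′′(0) = -48.

f: a_k = 4, 0, -18, 0, 27/2, 0, -81/20, 0, 729/1120, …
g: a_k = 3, 6, -6, 12, -30, 84, -252, 792, -2574, …
f+g: L₀ = lclm(L_f,L_g), ord ≤ 2+1.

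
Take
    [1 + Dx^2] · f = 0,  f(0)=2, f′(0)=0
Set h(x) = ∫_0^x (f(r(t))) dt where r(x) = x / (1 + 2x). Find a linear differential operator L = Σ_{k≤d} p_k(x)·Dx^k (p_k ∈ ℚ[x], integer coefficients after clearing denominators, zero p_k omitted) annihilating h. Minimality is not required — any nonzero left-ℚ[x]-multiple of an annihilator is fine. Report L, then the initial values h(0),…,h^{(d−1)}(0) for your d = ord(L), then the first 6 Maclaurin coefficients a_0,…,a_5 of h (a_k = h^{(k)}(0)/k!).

f: a_k = 2, 0, -1, 0, 1/12, 0, …
L₀ from L_f via x↦r, Dx↦r'^{-1}Dx.
h=∫h₀ ⇒ L = L₀·Dx.
L = Dx + (4 + 24·x + 48·x^2 + 32·x^3)·Dx^2 + (1 + 8·x + 24·x^2 + 32·x^3 + 16·x^4)·Dx^3  (order 3).
h: a_k = 0, 2, 0, -1/3, 1, -143/60, …
ICs: h(0) = 0, h′(0) = 2, h′′(0) = 0.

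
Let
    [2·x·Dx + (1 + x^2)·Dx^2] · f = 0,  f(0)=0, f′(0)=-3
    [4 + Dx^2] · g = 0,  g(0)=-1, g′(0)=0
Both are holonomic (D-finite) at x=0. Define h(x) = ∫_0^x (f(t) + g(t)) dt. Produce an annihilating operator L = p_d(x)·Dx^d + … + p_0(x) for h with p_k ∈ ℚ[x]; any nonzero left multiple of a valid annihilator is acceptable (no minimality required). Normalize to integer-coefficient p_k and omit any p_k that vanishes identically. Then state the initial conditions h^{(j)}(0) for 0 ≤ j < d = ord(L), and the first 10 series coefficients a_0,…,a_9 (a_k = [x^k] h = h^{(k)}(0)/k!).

L = (-32·x + 80·x^3 + 16·x^5)·Dx^2 + (4 + 32·x^2 + 36·x^4 + 8·x^6)·Dx^3 + (-8·x + 20·x^3 + 4·x^5)·Dx^4 + (1 + 8·x^2 + 9·x^4 + 2·x^6)·Dx^5  (order 5).
h: a_k = 0, -1, -3/2, 2/3, 1/4, -2/15, -1/10, 4/315, 3/56, -2/2835, …
ICs: h(0) = 0, h′(0) = -1, h′′(0) = -3, h′′′(0) = 4, h′′′′(0) = 6.

f: a_k = 0, -3, 0, 1, 0, -3/5, 0, 3/7, 0, -1/3, …
g: a_k = -1, 0, 2, 0, -2/3, 0, 4/45, 0, -2/315, 0, …
f+g: L₀ = lclm(L_f,L_g), ord ≤ 2+2.
∫: right-multiply L₀ by Dx.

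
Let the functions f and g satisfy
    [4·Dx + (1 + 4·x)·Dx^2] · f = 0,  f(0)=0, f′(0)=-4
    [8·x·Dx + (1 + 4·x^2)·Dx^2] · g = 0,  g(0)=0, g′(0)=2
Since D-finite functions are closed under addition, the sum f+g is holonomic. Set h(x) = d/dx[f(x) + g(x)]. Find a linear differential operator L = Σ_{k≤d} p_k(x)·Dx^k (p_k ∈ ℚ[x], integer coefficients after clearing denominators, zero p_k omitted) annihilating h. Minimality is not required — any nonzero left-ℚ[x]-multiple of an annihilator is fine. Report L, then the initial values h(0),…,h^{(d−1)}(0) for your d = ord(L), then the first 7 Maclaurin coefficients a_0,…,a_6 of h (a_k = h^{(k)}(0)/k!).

L = (-8 - 96·x + 96·x^2 + 128·x^3) + (-10 - 16·x - 72·x^2 + 192·x^3 + 256·x^4)·Dx + (-1 - 2·x + 8·x^2 + 8·x^3 + 48·x^4 + 64·x^5)·Dx^2  (order 2).
h: a_k = -2, 16, -72, 256, -992, 4096, -16512, …
ICs: h(0) = -2, h′(0) = 16.

f: a_k = 0, -4, 8, -64/3, 64, -1024/5, 2048/3, …
g: a_k = 0, 2, 0, -8/3, 0, 32/5, 0, …
h₀=f+g: left-lcm gives L₀, ord ≤ 4.
h=h₀': d/dx-closure on L₀ ⇒ L.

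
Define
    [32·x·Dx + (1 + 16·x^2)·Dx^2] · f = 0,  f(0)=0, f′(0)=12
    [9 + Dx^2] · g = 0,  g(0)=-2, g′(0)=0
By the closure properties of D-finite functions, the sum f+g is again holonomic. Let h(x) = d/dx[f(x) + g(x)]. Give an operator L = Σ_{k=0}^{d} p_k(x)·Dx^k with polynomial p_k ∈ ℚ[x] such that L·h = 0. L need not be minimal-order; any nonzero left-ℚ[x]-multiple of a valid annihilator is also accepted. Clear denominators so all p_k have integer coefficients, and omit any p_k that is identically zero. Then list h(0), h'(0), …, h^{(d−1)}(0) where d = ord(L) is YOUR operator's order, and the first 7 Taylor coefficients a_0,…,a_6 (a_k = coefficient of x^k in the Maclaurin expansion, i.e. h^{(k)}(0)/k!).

L = (-52704·x + 967680·x^3 + 663552·x^5) + (-207 + 13104·x^2 + 283392·x^4 + 331776·x^6)·Dx + (-5856·x + 107520·x^3 + 73728·x^5)·Dx^2 + (-23 + 1456·x^2 + 31488·x^4 + 36864·x^6)·Dx^3  (order 3).
h: a_k = 12, 18, -192, -27, 3072, 243/20, -49152, …
ICs: h(0) = 12, h′(0) = 18, h′′(0) = -384.

f: a_k = 0, 12, 0, -64, 0, 3072/5, 0, …
g: a_k = -2, 0, 9, 0, -27/4, 0, 81/40, …
h₀=f+g: left-lcm gives L₀, ord ≤ 4.
Differentiate: ansatz ord ≤ ord L₀ ⇒ L.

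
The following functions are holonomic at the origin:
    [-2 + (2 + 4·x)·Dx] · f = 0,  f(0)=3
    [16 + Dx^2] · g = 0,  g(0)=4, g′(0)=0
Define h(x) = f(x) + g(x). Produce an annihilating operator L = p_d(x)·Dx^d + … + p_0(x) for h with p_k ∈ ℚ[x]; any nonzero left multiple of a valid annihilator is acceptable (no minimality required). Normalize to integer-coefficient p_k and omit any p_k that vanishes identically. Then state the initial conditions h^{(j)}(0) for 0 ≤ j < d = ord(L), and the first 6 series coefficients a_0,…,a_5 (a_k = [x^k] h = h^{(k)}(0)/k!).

f: a_k = 3, 3, -3/2, 3/2, -15/8, 21/8, …
g: a_k = 4, 0, -32, 0, 128/3, 0, …
L₀ := lclm(L_f,L_g); ord L₀ ≤ 1+2.
L = (-304 - 1024·x - 1024·x^2) + (240 + 1504·x + 3072·x^2 + 2048·x^3)·Dx + (-19 - 64·x - 64·x^2)·Dx^2 + (15 + 94·x + 192·x^2 + 128·x^3)·Dx^3  (order 3).
h: a_k = 7, 3, -67/2, 3/2, 979/24, 21/8, …
ICs: h(0) = 7, h′(0) = 3, h′′(0) = -67.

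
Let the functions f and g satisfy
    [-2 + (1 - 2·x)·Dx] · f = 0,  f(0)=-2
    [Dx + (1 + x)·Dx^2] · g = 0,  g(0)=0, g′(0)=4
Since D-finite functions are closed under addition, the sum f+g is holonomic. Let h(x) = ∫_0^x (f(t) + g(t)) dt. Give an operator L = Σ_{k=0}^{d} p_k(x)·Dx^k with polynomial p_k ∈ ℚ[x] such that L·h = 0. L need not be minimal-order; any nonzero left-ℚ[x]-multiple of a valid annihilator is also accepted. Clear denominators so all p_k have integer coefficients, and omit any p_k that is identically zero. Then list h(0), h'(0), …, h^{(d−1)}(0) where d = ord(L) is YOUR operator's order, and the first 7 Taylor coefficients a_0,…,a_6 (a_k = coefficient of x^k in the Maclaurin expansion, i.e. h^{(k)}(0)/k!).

L = (32 + 8·x)·Dx^2 + (22 + 56·x + 16·x^2)·Dx^3 + (-5 + 3·x + 12·x^2 + 4·x^3)·Dx^4  (order 4).
h: a_k = 0, -2, 0, -10/3, -11/3, -33/5, -158/15, …
ICs: h(0) = 0, h′(0) = -2, h′′(0) = 0, h′′′(0) = -20.

f: a_k = -2, -4, -8, -16, -32, -64, -128, …
g: a_k = 0, 4, -2, 4/3, -1, 4/5, -2/3, …
f+g: L₀ = lclm(L_f,L_g), ord ≤ 1+2.
Integrate: L := L₀·Dx.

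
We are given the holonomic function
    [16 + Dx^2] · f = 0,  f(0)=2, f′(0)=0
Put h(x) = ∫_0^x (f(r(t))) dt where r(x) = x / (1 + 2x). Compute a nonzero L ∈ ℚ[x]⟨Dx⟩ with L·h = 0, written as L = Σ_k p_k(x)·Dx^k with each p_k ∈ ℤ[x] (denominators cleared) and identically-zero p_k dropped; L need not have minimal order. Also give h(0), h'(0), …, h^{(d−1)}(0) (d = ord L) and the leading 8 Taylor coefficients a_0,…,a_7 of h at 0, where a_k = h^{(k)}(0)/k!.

f: a_k = 2, 0, -16, 0, 64/3, 0, -512/45, 0, …
f∘r: x↦r, Dx↦Dx/r' in L_f ⇒ L₀.
h=∫h₀ ⇒ L = L₀·Dx.
L = 16·Dx + (4 + 24·x + 48·x^2 + 32·x^3)·Dx^2 + (1 + 8·x + 24·x^2 + 32·x^3 + 16·x^4)·Dx^3  (order 3).
h: a_k = 0, 2, 0, -16/3, 16, -512/15, 512/9, -2816/45, …
ICs: h(0) = 0, h′(0) = 2, h′′(0) = 0.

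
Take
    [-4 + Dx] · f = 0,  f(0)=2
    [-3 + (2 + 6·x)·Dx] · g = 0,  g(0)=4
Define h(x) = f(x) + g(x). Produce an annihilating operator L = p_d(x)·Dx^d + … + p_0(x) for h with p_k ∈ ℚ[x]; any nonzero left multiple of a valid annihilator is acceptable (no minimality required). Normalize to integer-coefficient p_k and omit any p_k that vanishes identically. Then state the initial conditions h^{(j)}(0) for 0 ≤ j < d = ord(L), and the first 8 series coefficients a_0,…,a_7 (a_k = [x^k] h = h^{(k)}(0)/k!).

f: a_k = 2, 8, 16, 64/3, 64/3, 256/15, 512/45, 2048/315, …
g: a_k = 4, 6, -9/2, 27/4, -405/32, 1701/64, -15309/256, 72171/512, …
Weyl lclm of L_f,L_g ⇒ L₀ (ord ≤ 2).
L = (132 + 288·x) + (-73 - 384·x - 576·x^2)·Dx + (10 + 78·x + 144·x^2)·Dx^2  (order 2).
h: a_k = 6, 14, 23/2, 337/12, 833/96, 41899/960, -557833/11520, 23782441/161280, …
ICs: h(0) = 6, h′(0) = 14.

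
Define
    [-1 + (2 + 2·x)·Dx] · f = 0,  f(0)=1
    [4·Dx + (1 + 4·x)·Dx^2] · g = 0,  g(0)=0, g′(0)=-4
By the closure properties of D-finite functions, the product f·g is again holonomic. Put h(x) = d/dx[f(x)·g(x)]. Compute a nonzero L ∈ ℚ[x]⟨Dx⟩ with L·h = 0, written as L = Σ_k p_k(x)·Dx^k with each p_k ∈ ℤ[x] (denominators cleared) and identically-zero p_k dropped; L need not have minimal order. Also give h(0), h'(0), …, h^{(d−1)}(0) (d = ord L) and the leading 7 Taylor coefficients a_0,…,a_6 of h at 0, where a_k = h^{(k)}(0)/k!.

f: a_k = 1, 1/2, -1/8, 1/16, -5/128, 7/256, -21/1024, …
g: a_k = 0, -4, 8, -64/3, 64, -1024/5, 2048/3, …
h₀=f·g: eliminate ⇒ L₀, order ≤ 1·2.
h=h₀': d/dx-closure on L₀ ⇒ L.
L = (-83 - 40·x + 16·x^2) + (-196 - 372·x - 48·x^2 + 128·x^3)·Dx + (-20 - 104·x - 84·x^2 + 64·x^3 + 64·x^4)·Dx^2  (order 2).
h: a_k = -4, 12, -101/2, 625/3, -81349/96, 547691/160, -52913387/3840, …
ICs: h(0) = -4, h′(0) = 12.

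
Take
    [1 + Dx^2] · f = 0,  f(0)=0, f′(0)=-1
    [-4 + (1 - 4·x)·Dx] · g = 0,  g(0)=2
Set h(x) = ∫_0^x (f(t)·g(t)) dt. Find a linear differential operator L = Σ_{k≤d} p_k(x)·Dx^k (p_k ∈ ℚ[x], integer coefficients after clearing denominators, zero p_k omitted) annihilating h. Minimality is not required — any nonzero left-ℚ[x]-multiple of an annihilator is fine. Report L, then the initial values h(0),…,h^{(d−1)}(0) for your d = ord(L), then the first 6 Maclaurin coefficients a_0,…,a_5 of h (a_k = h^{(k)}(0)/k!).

L = (-1 + 4·x)·Dx + 8·Dx^2 + (-1 + 4·x)·Dx^3  (order 3).
h: a_k = 0, 0, -1, -8/3, -95/12, -76/3, …
ICs: h(0) = 0, h′(0) = 0, h′′(0) = -2.

f: a_k = 0, -1, 0, 1/6, 0, -1/120, …
g: a_k = 2, 8, 32, 128, 512, 2048, …
h₀=f·g: eliminate ⇒ L₀, order ≤ 2·1.
h=∫h₀ ⇒ L = L₀·Dx.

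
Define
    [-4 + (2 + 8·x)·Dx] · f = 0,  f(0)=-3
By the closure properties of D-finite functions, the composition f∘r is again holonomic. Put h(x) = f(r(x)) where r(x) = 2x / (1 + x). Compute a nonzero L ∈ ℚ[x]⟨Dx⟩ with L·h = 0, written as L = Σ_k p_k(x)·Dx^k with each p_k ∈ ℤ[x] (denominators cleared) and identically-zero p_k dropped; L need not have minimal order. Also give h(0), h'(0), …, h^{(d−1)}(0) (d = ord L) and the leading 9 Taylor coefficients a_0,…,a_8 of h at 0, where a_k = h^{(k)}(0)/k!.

f: a_k = -3, -6, 6, -12, 30, -84, 252, -792, 2574, …
f∘r: x↦r, Dx↦Dx/r' in L_f ⇒ L₀.
L = -4 + (1 + 10·x + 9·x^2)·Dx  (order 1).
h: a_k = -3, -12, 36, -156, 852, -5292, 35460, -249660, 1820340, …
ICs: h(0) = -3.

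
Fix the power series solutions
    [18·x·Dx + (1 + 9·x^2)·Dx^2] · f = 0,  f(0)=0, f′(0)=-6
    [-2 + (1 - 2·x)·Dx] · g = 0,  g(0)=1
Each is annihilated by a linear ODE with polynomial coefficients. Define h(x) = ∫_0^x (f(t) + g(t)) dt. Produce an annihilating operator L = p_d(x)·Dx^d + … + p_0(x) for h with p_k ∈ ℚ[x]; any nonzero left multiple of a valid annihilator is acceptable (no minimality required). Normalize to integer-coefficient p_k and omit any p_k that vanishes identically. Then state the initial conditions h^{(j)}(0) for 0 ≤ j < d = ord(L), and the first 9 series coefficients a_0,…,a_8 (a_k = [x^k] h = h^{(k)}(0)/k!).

L = (36 - 288·x - 972·x^2)·Dx^2 + (-21 + 36·x - 9·x^2 - 972·x^3)·Dx^3 + (2 + 5·x + 45·x^3 - 162·x^4)·Dx^4  (order 4).
h: a_k = 0, 1, -2, 4/3, 13/2, 16/5, -163/15, 64/7, 2635/28, …
ICs: h(0) = 0, h′(0) = 1, h′′(0) = -4, h′′′(0) = 8.

f: a_k = 0, -6, 0, 18, 0, -486/5, 0, 4374/7, 0, …
g: a_k = 1, 2, 4, 8, 16, 32, 64, 128, 256, …
Sum ⇒ L₀ = lclm(L_f,L_g) in ℚ(x)⟨Dx⟩.
∫: right-multiply L₀ by Dx.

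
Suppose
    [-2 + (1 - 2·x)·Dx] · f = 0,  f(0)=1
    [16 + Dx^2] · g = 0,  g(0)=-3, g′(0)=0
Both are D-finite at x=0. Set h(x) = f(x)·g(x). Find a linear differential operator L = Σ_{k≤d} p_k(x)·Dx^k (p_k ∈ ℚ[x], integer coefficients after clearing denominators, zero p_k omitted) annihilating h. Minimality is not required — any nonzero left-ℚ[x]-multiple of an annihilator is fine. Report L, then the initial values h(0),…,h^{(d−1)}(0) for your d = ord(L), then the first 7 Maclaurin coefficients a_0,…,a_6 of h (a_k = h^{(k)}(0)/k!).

f: a_k = 1, 2, 4, 8, 16, 32, 64, …
g: a_k = -3, 0, 24, 0, -32, 0, 256/15, …
Product ⇒ symmetric product L₀, ord ≤ 2.
L = (-16 + 32·x) + 4·Dx + (-1 + 2·x)·Dx^2  (order 2).
h: a_k = -3, -6, 12, 24, 16, 32, 1216/15, …
ICs: h(0) = -3, h′(0) = -6.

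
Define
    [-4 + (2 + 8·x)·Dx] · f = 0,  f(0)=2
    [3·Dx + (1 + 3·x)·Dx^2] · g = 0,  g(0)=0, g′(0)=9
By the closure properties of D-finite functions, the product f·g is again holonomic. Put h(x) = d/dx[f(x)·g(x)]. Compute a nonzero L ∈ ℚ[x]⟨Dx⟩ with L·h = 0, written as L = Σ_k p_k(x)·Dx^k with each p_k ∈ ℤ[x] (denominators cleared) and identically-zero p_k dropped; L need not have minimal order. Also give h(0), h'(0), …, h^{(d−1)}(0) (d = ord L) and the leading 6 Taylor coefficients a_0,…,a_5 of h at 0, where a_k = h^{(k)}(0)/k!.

L = (4 + 24·x + 24·x^2) + (8 + 74·x + 216·x^2 + 192·x^3)·Dx + (1 + 13·x + 62·x^2 + 128·x^3 + 96·x^4)·Dx^2  (order 2).
h: a_k = 18, 18, -108, 450, -1737, 32616/5, …
ICs: h(0) = 18, h′(0) = 18.

f: a_k = 2, 4, -4, 8, -20, 56, …
g: a_k = 0, 9, -27/2, 27, -243/4, 729/5, …
L₀ := L_f ⊗_s L_g (sym. prod.), ord ≤ 2.
h=h₀': d/dx-closure on L₀ ⇒ L.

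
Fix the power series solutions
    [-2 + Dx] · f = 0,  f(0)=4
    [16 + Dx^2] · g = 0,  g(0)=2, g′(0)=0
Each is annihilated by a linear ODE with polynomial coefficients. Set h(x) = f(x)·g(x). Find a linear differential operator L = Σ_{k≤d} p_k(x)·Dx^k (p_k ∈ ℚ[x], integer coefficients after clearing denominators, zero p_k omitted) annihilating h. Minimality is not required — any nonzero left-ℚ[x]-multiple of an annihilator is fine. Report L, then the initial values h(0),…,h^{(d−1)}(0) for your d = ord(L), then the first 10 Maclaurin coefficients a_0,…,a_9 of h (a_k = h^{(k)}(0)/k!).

L = 20 - 4·Dx + Dx^2  (order 2).
h: a_k = 8, 16, -48, -352/3, -112/3, 1312/15, 416/5, 1856/315, -8432/315, -38368/2835, …
ICs: h(0) = 8, h′(0) = 16.

f: a_k = 4, 8, 8, 16/3, 8/3, 16/15, 16/45, 32/315, 8/315, 16/2835, …
g: a_k = 2, 0, -16, 0, 64/3, 0, -512/45, 0, 1024/315, 0, …
f·g: L₀ = L_f ⊗_s L_g, ord ≤ 1·2.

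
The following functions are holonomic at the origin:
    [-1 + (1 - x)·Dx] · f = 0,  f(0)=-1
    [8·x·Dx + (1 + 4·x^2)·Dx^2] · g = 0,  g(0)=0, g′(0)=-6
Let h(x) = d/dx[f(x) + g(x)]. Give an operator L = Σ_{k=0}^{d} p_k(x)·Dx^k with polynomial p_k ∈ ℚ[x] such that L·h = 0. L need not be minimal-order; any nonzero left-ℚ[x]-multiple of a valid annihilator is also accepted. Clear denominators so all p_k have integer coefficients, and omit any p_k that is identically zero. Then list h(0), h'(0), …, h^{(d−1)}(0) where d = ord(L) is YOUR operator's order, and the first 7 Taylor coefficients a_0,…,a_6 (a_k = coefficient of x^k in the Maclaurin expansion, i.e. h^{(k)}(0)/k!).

L = (-8 + 32·x + 96·x^2) + (7 - 8·x - 20·x^2 + 96·x^3)·Dx + (-1 - 3·x - 12·x^3 + 16·x^4)·Dx^2  (order 2).
h: a_k = -7, -2, 21, -4, -101, -6, 377, …
ICs: h(0) = -7, h′(0) = -2.

f: a_k = -1, -1, -1, -1, -1, -1, -1, …
g: a_k = 0, -6, 0, 8, 0, -96/5, 0, …
h₀=f+g: left-lcm gives L₀, ord ≤ 3.
h₀' ⇒ L via d/dx closure of L₀.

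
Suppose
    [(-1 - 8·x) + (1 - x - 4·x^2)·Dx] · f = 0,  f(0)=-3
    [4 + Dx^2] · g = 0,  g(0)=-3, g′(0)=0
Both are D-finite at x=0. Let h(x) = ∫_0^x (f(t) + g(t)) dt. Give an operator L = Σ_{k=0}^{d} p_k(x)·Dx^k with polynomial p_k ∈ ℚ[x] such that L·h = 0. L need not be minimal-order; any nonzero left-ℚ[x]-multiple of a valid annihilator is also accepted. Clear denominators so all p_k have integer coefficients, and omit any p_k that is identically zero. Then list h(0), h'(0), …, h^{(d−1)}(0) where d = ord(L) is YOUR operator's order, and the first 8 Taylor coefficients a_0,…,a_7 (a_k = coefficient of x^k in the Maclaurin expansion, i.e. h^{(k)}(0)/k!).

L = (116 + 1008·x + 968·x^2 + 2688·x^3 + 640·x^4 + 1024·x^5)·Dx + (-28 - 4·x + 8·x^2 + 200·x^3 + 480·x^4 + 384·x^5 + 512·x^6)·Dx^2 + (29 + 252·x + 242·x^2 + 672·x^3 + 160·x^4 + 256·x^5)·Dx^3 + (-7 - x + 2·x^2 + 50·x^3 + 120·x^4 + 96·x^5 + 128·x^6)·Dx^4  (order 4).
h: a_k = 0, -6, -3/2, -3, -27/4, -89/5, -65/2, -1163/15, …
ICs: h(0) = 0, h′(0) = -6, h′′(0) = -3, h′′′(0) = -18.

f: a_k = -3, -3, -15, -27, -87, -195, -543, -1323, …
g: a_k = -3, 0, 6, 0, -2, 0, 4/15, 0, …
f+g: L₀ = lclm(L_f,L_g), ord ≤ 1+2.
h=∫h₀ ⇒ L = L₀·Dx.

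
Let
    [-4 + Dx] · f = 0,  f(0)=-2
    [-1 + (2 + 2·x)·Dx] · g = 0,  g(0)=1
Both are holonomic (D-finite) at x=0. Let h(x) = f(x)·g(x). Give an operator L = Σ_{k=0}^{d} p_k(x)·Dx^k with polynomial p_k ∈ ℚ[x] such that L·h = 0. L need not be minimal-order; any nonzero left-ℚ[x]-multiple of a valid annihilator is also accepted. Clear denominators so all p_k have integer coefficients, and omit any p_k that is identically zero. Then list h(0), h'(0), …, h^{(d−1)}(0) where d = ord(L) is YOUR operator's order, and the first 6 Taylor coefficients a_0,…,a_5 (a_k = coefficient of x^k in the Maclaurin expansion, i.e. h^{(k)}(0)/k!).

L = (-9 - 8·x) + (2 + 2·x)·Dx  (order 1).
h: a_k = -2, -9, -79/4, -683/24, -1947/64, -49553/1920, …
ICs: h(0) = -2.

f: a_k = -2, -8, -16, -64/3, -64/3, -256/15, …
g: a_k = 1, 1/2, -1/8, 1/16, -5/128, 7/256, …
Sym-product of L_f,L_g gives L₀ (≤ ord 1).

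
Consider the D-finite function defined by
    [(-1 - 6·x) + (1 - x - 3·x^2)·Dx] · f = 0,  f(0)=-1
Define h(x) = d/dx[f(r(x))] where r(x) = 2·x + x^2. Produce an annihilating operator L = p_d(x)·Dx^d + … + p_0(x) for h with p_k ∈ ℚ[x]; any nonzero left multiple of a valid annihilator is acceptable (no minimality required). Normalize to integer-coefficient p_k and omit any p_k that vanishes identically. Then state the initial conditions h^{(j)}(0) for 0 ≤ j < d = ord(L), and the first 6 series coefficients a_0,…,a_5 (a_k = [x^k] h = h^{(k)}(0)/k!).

f: a_k = -1, -1, -4, -7, -19, -40, …
h₀=f(r): pull back L_f along r ⇒ L₀.
Differentiate: ansatz ord ≤ ord L₀ ⇒ L.
L = (17 + 114·x + 597·x^2 + 1260·x^3 + 1215·x^4 + 540·x^5 + 90·x^6) + (-1 - 11·x + 21·x^2 + 211·x^3 + 405·x^4 + 333·x^5 + 126·x^6 + 18·x^7)·Dx  (order 1).
h: a_k = -2, -34, -216, -1568, -9650, -59226, …
ICs: h(0) = -2.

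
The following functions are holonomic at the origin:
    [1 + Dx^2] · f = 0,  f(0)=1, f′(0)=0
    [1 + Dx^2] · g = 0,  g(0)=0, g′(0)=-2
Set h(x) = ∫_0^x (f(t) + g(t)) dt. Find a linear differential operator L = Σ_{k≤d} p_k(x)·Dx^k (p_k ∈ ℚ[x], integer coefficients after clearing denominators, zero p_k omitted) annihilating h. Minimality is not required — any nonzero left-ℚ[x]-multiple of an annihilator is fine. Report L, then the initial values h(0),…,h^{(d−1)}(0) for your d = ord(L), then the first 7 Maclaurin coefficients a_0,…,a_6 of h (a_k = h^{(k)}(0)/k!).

L = Dx + Dx^3  (order 3).
h: a_k = 0, 1, -1, -1/6, 1/12, 1/120, -1/360, …
ICs: h(0) = 0, h′(0) = 1, h′′(0) = -2.

f: a_k = 1, 0, -1/2, 0, 1/24, 0, -1/720, …
g: a_k = 0, -2, 0, 1/3, 0, -1/60, 0, …
Weyl lclm of L_f,L_g ⇒ L₀ (ord ≤ 4).
∫: right-multiply L₀ by Dx.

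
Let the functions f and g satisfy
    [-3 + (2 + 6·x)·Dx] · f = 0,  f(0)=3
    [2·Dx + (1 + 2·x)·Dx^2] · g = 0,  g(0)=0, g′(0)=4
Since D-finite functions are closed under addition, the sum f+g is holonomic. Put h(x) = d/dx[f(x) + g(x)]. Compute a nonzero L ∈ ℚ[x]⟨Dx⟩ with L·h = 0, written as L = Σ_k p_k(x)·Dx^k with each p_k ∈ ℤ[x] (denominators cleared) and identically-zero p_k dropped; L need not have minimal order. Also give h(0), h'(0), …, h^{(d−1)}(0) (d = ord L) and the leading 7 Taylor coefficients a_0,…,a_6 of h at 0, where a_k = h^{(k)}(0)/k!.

f: a_k = 3, 9/2, -27/8, 81/16, -1215/128, 5103/256, -45927/1024, …
g: a_k = 0, 4, -4, 16/3, -8, 64/5, -64/3, …
Sum ⇒ L₀ = lclm(L_f,L_g) in ℚ(x)⟨Dx⟩.
h₀' ⇒ L via d/dx closure of L₀.
L = (-6 + 36·x) + (5 + 84·x + 180·x^2)·Dx + (2 + 22·x + 72·x^2 + 72·x^3)·Dx^2  (order 2).
h: a_k = 17/2, -59/4, 499/16, -2239/32, 41899/256, -203317/512, 2039879/2048, …
ICs: h(0) = 17/2, h′(0) = -59/4.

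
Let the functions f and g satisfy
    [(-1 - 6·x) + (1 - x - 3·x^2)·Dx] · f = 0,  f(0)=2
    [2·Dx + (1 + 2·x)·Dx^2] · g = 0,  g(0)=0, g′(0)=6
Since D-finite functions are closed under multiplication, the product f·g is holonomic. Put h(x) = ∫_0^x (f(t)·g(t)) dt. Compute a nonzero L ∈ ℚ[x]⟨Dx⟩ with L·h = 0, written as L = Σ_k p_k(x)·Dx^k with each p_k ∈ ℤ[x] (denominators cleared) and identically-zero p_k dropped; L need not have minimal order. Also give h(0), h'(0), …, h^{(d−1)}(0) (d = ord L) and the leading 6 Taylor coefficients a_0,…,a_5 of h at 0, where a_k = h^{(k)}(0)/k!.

f: a_k = 2, 2, 8, 14, 38, 80, …
g: a_k = 0, 6, -6, 8, -12, 96/5, …
h₀=f·g: eliminate ⇒ L₀, order ≤ 1·2.
h=∫h₀ ⇒ L = L₀·Dx.
L = (8 + 24·x)·Dx + (18·x + 30·x^2)·Dx^2 + (-1 - x + 5·x^2 + 6·x^3)·Dx^3  (order 3).
h: a_k = 0, 0, 6, 0, 13, 28/5, …
ICs: h(0) = 0, h′(0) = 0, h′′(0) = 12.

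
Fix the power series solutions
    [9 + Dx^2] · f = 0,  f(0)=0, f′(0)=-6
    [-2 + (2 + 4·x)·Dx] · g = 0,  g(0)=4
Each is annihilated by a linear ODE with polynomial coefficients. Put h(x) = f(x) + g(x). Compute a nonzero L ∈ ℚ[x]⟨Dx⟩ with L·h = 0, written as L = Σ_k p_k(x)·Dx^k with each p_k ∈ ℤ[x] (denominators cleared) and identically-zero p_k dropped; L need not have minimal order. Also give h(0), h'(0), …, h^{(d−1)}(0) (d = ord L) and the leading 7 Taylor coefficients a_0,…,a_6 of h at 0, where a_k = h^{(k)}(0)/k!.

f: a_k = 0, -6, 0, 9, 0, -81/20, 0, …
g: a_k = 4, 4, -2, 2, -5/2, 7/2, -21/4, …
Weyl lclm of L_f,L_g ⇒ L₀ (ord ≤ 3).
L = (-54 - 162·x - 162·x^2) + (36 + 234·x + 486·x^2 + 324·x^3)·Dx + (-6 - 18·x - 18·x^2)·Dx^2 + (4 + 26·x + 54·x^2 + 36·x^3)·Dx^3  (order 3).
h: a_k = 4, -2, -2, 11, -5/2, -11/20, -21/4, …
ICs: h(0) = 4, h′(0) = -2, h′′(0) = -4.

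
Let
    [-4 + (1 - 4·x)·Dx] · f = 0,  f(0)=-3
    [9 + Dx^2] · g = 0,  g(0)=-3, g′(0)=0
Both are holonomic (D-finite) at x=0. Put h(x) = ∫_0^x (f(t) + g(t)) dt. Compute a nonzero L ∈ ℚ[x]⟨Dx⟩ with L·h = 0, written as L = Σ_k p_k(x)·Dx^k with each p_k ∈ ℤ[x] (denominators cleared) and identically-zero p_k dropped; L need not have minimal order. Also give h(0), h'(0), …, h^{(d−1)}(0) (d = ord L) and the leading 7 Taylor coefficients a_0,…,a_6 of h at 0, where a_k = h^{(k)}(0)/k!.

L = (3780 - 2592·x + 5184·x^2)·Dx + (-369 + 2124·x - 3888·x^2 + 5184·x^3)·Dx^2 + (420 - 288·x + 576·x^2)·Dx^3 + (-41 + 236·x - 432·x^2 + 576·x^3)·Dx^4  (order 4).
h: a_k = 0, -6, -6, -23/2, -48, -1245/8, -512, …
ICs: h(0) = 0, h′(0) = -6, h′′(0) = -12, h′′′(0) = -69.

f: a_k = -3, -12, -48, -192, -768, -3072, -12288, …
g: a_k = -3, 0, 27/2, 0, -81/8, 0, 243/80, …
Weyl lclm of L_f,L_g ⇒ L₀ (ord ≤ 3).
Integrate: L := L₀·Dx.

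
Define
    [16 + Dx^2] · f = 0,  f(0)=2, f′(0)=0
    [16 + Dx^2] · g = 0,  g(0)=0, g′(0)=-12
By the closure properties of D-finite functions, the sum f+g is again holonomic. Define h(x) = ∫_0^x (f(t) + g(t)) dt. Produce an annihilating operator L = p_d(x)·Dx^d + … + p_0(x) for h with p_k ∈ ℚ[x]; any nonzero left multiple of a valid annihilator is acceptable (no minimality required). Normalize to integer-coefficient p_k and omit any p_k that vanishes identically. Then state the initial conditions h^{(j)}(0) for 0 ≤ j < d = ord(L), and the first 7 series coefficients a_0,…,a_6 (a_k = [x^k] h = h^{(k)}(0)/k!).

L = 16·Dx + Dx^3  (order 3).
h: a_k = 0, 2, -6, -16/3, 8, 64/15, -64/15, …
ICs: h(0) = 0, h′(0) = 2, h′′(0) = -12.

f: a_k = 2, 0, -16, 0, 64/3, 0, -512/45, …
g: a_k = 0, -12, 0, 32, 0, -128/5, 0, …
h₀=f+g: left-lcm gives L₀, ord ≤ 4.
h=∫₀ˣh₀: take L = L₀·Dx.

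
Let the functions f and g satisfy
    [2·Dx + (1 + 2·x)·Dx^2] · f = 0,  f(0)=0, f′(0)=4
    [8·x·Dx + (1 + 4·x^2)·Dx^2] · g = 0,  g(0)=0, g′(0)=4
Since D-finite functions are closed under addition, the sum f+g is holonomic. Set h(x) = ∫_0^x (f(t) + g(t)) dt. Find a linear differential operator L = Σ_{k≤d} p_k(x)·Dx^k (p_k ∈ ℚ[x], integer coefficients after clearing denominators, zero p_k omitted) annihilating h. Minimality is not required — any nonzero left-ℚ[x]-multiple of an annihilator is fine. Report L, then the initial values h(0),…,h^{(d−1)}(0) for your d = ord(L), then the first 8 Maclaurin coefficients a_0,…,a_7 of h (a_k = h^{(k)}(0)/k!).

f: a_k = 0, 4, -4, 16/3, -8, 64/5, -64/3, 256/7, …
g: a_k = 0, 4, 0, -16/3, 0, 64/5, 0, -256/7, …
h₀=f+g: left-lcm gives L₀, ord ≤ 4.
h=∫₀ˣh₀: take L = L₀·Dx.
L = (-8 - 48·x + 96·x^2 + 64·x^3)·Dx^2 + (-8 - 16·x + 192·x^3 + 128·x^4)·Dx^3 + (-1 + 2·x + 8·x^2 + 16·x^3 + 48·x^4 + 32·x^5)·Dx^4  (order 4).
h: a_k = 0, 0, 4, -4/3, 0, -8/5, 64/15, -64/21, …
ICs: h(0) = 0, h′(0) = 0, h′′(0) = 8, h′′′(0) = -8.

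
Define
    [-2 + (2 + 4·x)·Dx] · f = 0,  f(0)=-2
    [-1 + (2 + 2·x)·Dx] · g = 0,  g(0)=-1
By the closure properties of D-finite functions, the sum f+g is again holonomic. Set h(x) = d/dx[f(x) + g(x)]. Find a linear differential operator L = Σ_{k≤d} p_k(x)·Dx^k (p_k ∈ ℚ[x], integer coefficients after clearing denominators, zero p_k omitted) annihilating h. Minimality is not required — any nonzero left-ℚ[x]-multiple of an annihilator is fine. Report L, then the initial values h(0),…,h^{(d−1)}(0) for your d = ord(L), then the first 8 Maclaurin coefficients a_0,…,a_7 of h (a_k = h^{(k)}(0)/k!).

L = -3 + (-9 - 12·x)·Dx + (-2 - 6·x - 4·x^2)·Dx^2  (order 2).
h: a_k = -5/2, 9/4, -51/16, 165/32, -2275/256, 8127/512, -59367/2048, 220077/4096, …
ICs: h(0) = -5/2, h′(0) = 9/4.

f: a_k = -2, -2, 1, -1, 5/4, -7/4, 21/8, -33/8, …
g: a_k = -1, -1/2, 1/8, -1/16, 5/128, -7/256, 21/1024, -33/2048, …
h₀=f+g: left-lcm gives L₀, ord ≤ 2.
h₀' ⇒ L via d/dx closure of L₀.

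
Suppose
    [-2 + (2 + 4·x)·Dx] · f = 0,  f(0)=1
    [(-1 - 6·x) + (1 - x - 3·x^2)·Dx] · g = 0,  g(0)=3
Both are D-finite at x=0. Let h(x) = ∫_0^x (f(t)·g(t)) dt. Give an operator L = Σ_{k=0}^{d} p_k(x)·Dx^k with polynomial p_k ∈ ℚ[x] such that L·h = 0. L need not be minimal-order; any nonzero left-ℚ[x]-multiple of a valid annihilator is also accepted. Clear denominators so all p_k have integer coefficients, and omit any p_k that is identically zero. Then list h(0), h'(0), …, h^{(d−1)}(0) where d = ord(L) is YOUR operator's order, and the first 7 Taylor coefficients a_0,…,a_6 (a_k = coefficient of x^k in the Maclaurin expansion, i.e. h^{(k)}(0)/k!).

L = (2 + 7·x + 9·x^2)·Dx + (-1 - x + 5·x^2 + 6·x^3)·Dx^2  (order 2).
h: a_k = 0, 3, 3, 9/2, 33/4, 573/40, 231/8, …
ICs: h(0) = 0, h′(0) = 3.

f: a_k = 1, 1, -1/2, 1/2, -5/8, 7/8, -21/16, …
g: a_k = 3, 3, 12, 21, 57, 120, 291, …
L₀ := L_f ⊗_s L_g (sym. prod.), ord ≤ 1.
∫: right-multiply L₀ by Dx.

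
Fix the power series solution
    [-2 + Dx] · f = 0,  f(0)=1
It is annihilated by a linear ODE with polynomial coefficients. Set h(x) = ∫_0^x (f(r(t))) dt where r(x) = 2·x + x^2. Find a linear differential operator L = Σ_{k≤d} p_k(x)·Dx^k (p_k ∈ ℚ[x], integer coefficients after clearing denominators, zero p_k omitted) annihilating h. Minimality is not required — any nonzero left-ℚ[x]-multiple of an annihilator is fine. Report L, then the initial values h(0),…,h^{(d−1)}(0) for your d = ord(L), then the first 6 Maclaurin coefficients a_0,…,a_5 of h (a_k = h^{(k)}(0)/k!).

f: a_k = 1, 2, 2, 4/3, 2/3, 4/15, …
Change of var in L_f (x↦r) gives L₀.
h=∫h₀ ⇒ L = L₀·Dx.
L = (-4 - 4·x)·Dx + Dx^2  (order 2).
h: a_k = 0, 1, 2, 10/3, 14/3, 86/15, …
ICs: h(0) = 0, h′(0) = 1.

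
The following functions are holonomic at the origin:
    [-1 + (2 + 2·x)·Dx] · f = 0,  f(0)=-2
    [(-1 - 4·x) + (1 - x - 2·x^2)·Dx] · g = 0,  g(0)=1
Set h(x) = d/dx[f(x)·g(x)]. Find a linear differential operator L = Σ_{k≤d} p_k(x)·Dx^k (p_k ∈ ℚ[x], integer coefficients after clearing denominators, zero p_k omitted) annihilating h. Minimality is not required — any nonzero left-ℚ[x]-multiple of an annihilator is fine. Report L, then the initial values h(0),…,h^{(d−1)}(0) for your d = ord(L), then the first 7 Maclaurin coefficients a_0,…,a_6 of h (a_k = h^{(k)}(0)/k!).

L = (9 + 20·x + 20·x^2) + (-2 - 2·x + 8·x^2 + 8·x^3)·Dx  (order 1).
h: a_k = -3, -27/2, -309/8, -1683/16, -33345/128, -160749/256, -1497321/1024, …
ICs: h(0) = -3.

f: a_k = -2, -1, 1/4, -1/8, 5/64, -7/128, 21/512, …
g: a_k = 1, 1, 3, 5, 11, 21, 43, …
L₀ := L_f ⊗_s L_g (sym. prod.), ord ≤ 1.
Differentiate: ansatz ord ≤ ord L₀ ⇒ L.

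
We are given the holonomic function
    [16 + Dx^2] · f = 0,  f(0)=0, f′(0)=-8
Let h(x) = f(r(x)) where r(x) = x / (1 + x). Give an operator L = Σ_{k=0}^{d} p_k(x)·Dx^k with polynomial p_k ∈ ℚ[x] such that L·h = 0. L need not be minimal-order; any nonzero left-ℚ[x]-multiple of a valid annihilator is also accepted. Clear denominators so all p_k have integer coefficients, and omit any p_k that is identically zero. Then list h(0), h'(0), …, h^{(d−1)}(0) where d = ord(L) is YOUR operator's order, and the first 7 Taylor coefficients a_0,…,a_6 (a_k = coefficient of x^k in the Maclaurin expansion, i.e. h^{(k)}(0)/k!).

L = 16 + (2 + 6·x + 6·x^2 + 2·x^3)·Dx + (1 + 4·x + 6·x^2 + 4·x^3 + x^4)·Dx^2  (order 2).
h: a_k = 0, -8, 8, 40/3, -56, 1544/15, -120, …
ICs: h(0) = 0, h′(0) = -8.

f: a_k = 0, -8, 0, 64/3, 0, -256/15, 0, …
Substitute x→r, Dx→(1/r')Dx; clear ⇒ L₀.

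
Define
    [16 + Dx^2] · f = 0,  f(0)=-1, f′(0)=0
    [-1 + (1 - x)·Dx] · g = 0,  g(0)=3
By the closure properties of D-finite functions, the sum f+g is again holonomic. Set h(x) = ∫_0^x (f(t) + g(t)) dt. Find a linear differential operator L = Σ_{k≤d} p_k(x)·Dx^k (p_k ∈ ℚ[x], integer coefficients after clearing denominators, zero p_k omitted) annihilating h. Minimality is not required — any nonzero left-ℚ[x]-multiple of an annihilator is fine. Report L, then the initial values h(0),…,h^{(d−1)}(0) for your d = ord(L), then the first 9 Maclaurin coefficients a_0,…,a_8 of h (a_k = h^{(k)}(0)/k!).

L = (-176 + 256·x - 128·x^2)·Dx + (144 - 400·x + 384·x^2 - 128·x^3)·Dx^2 + (-11 + 16·x - 8·x^2)·Dx^3 + (9 - 25·x + 24·x^2 - 8·x^3)·Dx^4  (order 4).
h: a_k = 0, 2, 3/2, 11/3, 3/4, -23/15, 1/2, 391/315, 3/8, …
ICs: h(0) = 0, h′(0) = 2, h′′(0) = 3, h′′′(0) = 22.

f: a_k = -1, 0, 8, 0, -32/3, 0, 256/45, 0, -512/315, …
g: a_k = 3, 3, 3, 3, 3, 3, 3, 3, 3, …
f+g: L₀ = lclm(L_f,L_g), ord ≤ 2+1.
h=∫₀ˣh₀: take L = L₀·Dx.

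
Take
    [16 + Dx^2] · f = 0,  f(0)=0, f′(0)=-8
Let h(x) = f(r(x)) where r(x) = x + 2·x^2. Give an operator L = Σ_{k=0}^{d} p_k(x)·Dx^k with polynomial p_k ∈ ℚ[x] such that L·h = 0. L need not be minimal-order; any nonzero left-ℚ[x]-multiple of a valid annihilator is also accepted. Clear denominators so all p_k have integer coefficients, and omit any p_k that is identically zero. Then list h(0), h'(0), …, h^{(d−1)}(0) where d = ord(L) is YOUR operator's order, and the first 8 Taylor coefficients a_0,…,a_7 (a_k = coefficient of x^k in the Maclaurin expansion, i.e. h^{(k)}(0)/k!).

L = (16 + 192·x + 768·x^2 + 1024·x^3) - 4·Dx + (1 + 4·x)·Dx^2  (order 2).
h: a_k = 0, -8, -16, 64/3, 128, 3584/15, 0, -212992/315, …
ICs: h(0) = 0, h′(0) = -8.

f: a_k = 0, -8, 0, 64/3, 0, -256/15, 0, 2048/315, …
f∘r: x↦r, Dx↦Dx/r' in L_f ⇒ L₀.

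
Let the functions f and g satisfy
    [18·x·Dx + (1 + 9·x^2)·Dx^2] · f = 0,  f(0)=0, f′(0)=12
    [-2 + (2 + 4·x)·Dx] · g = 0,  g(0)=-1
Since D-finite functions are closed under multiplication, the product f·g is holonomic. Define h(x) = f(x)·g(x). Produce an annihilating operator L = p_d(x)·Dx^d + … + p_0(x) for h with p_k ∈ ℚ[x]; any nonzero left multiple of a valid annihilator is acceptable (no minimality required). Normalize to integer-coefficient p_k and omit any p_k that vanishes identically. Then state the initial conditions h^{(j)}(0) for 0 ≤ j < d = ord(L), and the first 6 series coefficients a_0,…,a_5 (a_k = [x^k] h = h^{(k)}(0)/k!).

L = (3 - 18·x - 9·x^2) + (-2 + 14·x + 54·x^2 + 36·x^3)·Dx + (1 + 4·x + 13·x^2 + 36·x^3 + 36·x^4)·Dx^2  (order 2).
h: a_k = 0, -12, -12, 42, 30, -2049/10, …
ICs: h(0) = 0, h′(0) = -12.

f: a_k = 0, 12, 0, -36, 0, 972/5, …
g: a_k = -1, -1, 1/2, -1/2, 5/8, -7/8, …
Product ⇒ symmetric product L₀, ord ≤ 2.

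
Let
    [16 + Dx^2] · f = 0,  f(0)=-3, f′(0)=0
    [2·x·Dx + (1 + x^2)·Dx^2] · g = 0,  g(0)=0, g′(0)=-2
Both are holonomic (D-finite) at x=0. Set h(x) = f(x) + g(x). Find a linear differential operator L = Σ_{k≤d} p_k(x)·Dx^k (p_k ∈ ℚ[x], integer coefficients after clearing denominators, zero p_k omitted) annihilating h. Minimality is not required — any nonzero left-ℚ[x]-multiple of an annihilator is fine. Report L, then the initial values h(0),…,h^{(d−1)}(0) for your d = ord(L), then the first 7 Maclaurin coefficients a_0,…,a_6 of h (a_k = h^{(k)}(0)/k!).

f: a_k = -3, 0, 24, 0, -32, 0, 256/15, …
g: a_k = 0, -2, 0, 2/3, 0, -2/5, 0, …
f+g: L₀ = lclm(L_f,L_g), ord ≤ 2+2.
L = (64·x + 704·x^3 + 256·x^5)·Dx + (112 + 416·x^2 + 432·x^4 + 128·x^6)·Dx^2 + (4·x + 44·x^3 + 16·x^5)·Dx^3 + (7 + 26·x^2 + 27·x^4 + 8·x^6)·Dx^4  (order 4).
h: a_k = -3, -2, 24, 2/3, -32, -2/5, 256/15, …
ICs: h(0) = -3, h′(0) = -2, h′′(0) = 48, h′′′(0) = 4.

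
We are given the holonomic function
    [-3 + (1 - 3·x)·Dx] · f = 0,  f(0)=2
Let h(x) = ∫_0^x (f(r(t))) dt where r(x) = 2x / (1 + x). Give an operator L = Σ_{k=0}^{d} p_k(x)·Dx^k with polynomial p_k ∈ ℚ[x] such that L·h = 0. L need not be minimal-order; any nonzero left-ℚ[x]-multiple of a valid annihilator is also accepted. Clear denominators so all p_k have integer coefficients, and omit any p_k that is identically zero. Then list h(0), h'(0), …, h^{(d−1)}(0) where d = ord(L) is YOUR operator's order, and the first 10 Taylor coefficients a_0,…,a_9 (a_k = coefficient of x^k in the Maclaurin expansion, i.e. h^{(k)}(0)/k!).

f: a_k = 2, 6, 18, 54, 162, 486, 1458, 4374, 13122, 39366, …
h₀=f(r): pull back L_f along r ⇒ L₀.
h=∫h₀ ⇒ L = L₀·Dx.
L = 6·Dx + (-1 + 4·x + 5·x^2)·Dx^2  (order 2).
h: a_k = 0, 2, 6, 20, 75, 300, 1250, 37500/7, 46875/2, 312500/3, …
ICs: h(0) = 0, h′(0) = 2.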